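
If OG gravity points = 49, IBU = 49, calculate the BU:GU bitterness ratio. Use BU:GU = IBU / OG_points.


BU:GU = 49 / 49

1.0000


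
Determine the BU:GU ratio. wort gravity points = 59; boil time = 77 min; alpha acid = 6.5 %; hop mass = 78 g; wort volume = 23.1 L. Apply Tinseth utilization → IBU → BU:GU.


U = 1.65·0.000125^(GP/1000)·(1−e^(−0.04t))/4.15;  IBU = (α/100)·m·U·1000/V;  BU:GU = IBU/GP
U = 1.65·0.000125^(59/1000)·(1−e^(−0.04·77))/4.15 = 0.2232
IBU = (6.5/100)·78·0.2232·1000/23.1 = 48.9910
BU:GU = 48.9910/59

0.8304


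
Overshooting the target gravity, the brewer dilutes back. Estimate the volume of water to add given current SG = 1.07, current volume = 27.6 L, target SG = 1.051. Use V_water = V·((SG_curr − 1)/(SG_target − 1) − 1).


V_water = 27.6·((1.07 − 1)/(1.051 − 1) − 1)

10.2824 L


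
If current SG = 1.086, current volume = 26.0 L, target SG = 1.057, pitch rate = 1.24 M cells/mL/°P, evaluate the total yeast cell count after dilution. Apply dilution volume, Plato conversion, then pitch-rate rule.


V_w = V·((SG_c−1)/(SG_t−1)−1);  °P = 259 − 259/SG_t;  cells = rate·(V+V_w)·°P
V_w = 26.0·((1.086−1)/(1.057−1)−1) = 13.2281
V_final = 26.0 + 13.2281 = 39.2281
°P = 259 − 259/1.057 = 13.9669
cells = 1.24·39.2281·13.9669

679.3886 billion cells


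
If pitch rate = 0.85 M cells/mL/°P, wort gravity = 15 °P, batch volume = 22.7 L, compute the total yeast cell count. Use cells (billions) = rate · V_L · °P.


cells = 0.85 · 22.7 · 15

289.4250 billion cells


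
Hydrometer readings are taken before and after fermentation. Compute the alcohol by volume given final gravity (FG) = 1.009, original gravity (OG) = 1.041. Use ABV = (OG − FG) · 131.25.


ABV = (1.041 − 1.009) · 131.25

4.2000 % ABV


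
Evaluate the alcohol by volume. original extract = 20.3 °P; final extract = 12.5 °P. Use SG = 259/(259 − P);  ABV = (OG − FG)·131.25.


OG = 259/(259 − 20.3) = 1.0850
FG = 259/(259 − 12.5) = 1.0507
ABV = (1.0850 − 1.0507)·131.25

4.5063 % ABV


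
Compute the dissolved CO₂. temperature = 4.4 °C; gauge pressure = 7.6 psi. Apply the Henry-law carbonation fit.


vols = (P + 14.695)·(0.01821 + 0.09011·e^(−0.04·T))
vols = (7.6 + 14.695)·(0.01821 + 0.09011·e^(−0.04·4.4))

2.0908 volumes


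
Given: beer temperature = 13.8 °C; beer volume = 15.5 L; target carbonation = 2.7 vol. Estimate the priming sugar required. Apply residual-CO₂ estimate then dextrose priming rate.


residual = 14.695·(0.01821 + 0.09011·e^(−0.04·T));  sugar = (target − residual)·4.0·V
residual = 14.695·(0.01821 + 0.09011·e^(−0.04·13.8)) = 1.0300
sugar = (2.7 − 1.0300)·4.0·15.5

103.5371 g


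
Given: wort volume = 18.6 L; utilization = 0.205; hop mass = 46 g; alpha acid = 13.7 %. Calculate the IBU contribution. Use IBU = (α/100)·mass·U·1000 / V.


IBU = (13.7/100)·46·0.205·1000 / 18.6

69.4575 IBU


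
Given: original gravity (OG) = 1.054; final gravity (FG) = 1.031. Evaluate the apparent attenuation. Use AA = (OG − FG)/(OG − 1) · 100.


AA = (1.054 − 1.031)/(1.054 − 1) · 100

42.5926 %


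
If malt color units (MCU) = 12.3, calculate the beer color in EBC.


SRM = 1.4922·MCU^0.6859;  EBC = SRM·1.97
SRM = 1.4922·12.3^0.6859 = 8.3444
EBC = 8.3444·1.97

16.4384 EBC


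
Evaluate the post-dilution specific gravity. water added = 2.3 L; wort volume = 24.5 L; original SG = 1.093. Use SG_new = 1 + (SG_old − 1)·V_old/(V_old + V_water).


pts = (1.093 − 1)·1000·24.5/(24.5 + 2.3) = 85.0187
SG_new = 1 + 85.0187/1000

1.0850


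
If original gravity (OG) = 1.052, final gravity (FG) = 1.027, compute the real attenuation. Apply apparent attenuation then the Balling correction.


AA = (OG−FG)/(OG−1)·100;  RA = AA·0.8192
AA = (1.052 − 1.027)/(1.052 − 1)·100 = 48.0769
RA = 48.0769·0.8192

39.3846 %


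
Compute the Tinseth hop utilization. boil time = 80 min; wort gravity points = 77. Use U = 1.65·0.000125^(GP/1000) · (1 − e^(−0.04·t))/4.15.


bigness = 1.65·0.000125^(77/1000) = 0.8259
boil_factor = (1 − e^(−0.04·80))/4.15 = 0.2311
U = 0.8259 · 0.2311

0.1909


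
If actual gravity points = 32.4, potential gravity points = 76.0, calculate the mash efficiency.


efficiency = actual / potential × 100
efficiency = 32.4 / 76.0 × 100

42.6316 %


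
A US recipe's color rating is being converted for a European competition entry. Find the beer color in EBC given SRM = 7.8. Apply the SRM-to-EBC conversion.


EBC = SRM · 1.97
EBC = 7.8 · 1.97

15.3660 EBC


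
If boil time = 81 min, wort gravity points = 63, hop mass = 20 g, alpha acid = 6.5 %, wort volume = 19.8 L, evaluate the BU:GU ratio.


U = 1.65·0.000125^(GP/1000)·(1−e^(−0.04t))/4.15;  IBU = (α/100)·m·U·1000/V;  BU:GU = IBU/GP
U = 1.65·0.000125^(63/1000)·(1−e^(−0.04·81))/4.15 = 0.2169
IBU = (6.5/100)·20·0.2169·1000/19.8 = 14.2386
BU:GU = 14.2386/63

0.2260


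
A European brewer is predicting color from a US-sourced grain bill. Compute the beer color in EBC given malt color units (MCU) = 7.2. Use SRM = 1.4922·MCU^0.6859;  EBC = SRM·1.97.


SRM = 1.4922·7.2^0.6859 = 5.7792
EBC = 5.7792·1.97

11.3851 EBC


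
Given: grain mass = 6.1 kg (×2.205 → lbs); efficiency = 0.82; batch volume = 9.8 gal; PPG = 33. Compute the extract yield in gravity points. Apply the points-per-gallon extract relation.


points = lbs × PPG × eff / vol
lbs = 6.1 × 2.205 = 13.4505
points = 13.4505 × 33 × 0.82 / 9.8

37.1398 points


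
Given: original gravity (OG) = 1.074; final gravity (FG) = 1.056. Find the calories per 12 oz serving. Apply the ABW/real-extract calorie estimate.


ABW = (OG−FG)·131.25·0.79/FG;  °P = 259 − 259/SG (for OG→OE and FG→AE);  RE = 0.1808·OE + 0.8192·AE;  Cal = (6.9·ABW + 4·(RE−0.1))·FG·3.55
ABW = (1.074 − 1.056)·131.25·0.79/1.056 = 1.7674
OE = 259 − 259/1.074 = 17.8454 °P
AE = 259 − 259/1.056 = 13.7348 °P
RE = 0.1808·17.8454 + 0.8192·13.7348 = 14.4780 °P
Cal = (6.9·1.7674 + 4·(14.4780−0.1))·1.056·3.55

261.3185 kcal


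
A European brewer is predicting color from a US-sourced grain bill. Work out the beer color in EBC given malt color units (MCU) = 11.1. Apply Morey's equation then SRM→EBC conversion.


SRM = 1.4922·MCU^0.6859;  EBC = SRM·1.97
SRM = 1.4922·11.1^0.6859 = 7.7770
EBC = 7.7770·1.97

15.3208 EBC


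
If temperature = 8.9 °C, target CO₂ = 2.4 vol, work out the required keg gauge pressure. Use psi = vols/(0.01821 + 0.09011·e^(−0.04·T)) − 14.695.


psi = 2.4/(0.01821 + 0.09011·e^(−0.04·8.9)) − 14.695

14.8146 psi


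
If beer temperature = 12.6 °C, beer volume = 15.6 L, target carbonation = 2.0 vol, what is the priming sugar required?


residual = 14.695·(0.01821 + 0.09011·e^(−0.04·T));  sugar = (target − residual)·4.0·V
residual = 14.695·(0.01821 + 0.09011·e^(−0.04·12.6)) = 1.0675
sugar = (2.0 − 1.0675)·4.0·15.6

58.1857 g


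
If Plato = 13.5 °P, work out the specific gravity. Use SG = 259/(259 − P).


SG = 259/(259 − 13.5)

1.0550


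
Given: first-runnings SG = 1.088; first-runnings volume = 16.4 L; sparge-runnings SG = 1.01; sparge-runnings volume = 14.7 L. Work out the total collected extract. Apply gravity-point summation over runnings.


total = Σ (SG_i − 1)·1000·V_i
first = (1.088 − 1)·1000·16.4 = 1443.2000
sparge = (1.01 − 1)·1000·14.7 = 147.0000
total = 1443.2000 + 147.0000

1590.2000 gravity·L


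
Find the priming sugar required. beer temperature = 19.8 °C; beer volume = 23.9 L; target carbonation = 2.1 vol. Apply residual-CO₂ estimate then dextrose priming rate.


residual = 14.695·(0.01821 + 0.09011·e^(−0.04·T));  sugar = (target − residual)·4.0·V
residual = 14.695·(0.01821 + 0.09011·e^(−0.04·19.8)) = 0.8674
sugar = (2.1 − 0.8674)·4.0·23.9

117.8403 g


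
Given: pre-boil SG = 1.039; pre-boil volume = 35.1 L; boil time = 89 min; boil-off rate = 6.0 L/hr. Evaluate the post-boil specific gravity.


V_post = V_pre − rate·(t/60);  SG_post = 1 + (SG_pre−1)·V_pre/V_post
V_post = 35.1 − 6.0·(89/60) = 26.2000
SG_post = 1 + (1.039 − 1)·35.1/26.2000

1.0522


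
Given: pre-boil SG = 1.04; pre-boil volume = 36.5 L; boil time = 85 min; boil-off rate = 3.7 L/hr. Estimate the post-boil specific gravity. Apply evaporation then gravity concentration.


V_post = V_pre − rate·(t/60);  SG_post = 1 + (SG_pre−1)·V_pre/V_post
V_post = 36.5 − 3.7·(85/60) = 31.2583
SG_post = 1 + (1.04 − 1)·36.5/31.2583

1.0467


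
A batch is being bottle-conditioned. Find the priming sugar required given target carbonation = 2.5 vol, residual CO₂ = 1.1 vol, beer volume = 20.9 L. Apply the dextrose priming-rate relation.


sugar = (target − residual)·4.0·V
sugar = (2.5 − 1.1)·4.0·20.9

117.0400 g


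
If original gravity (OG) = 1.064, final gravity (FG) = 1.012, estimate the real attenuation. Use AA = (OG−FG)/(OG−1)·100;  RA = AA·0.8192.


AA = (1.064 − 1.012)/(1.064 − 1)·100 = 81.2500
RA = 81.2500·0.8192

66.5600 %


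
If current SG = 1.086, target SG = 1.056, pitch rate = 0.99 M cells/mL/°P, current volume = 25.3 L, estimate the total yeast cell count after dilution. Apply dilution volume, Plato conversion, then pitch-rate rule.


V_w = V·((SG_c−1)/(SG_t−1)−1);  °P = 259 − 259/SG_t;  cells = rate·(V+V_w)·°P
V_w = 25.3·((1.086−1)/(1.056−1)−1) = 13.5536
V_final = 25.3 + 13.5536 = 38.8536
°P = 259 − 259/1.056 = 13.7348
cells = 0.99·38.8536·13.7348

528.3114 billion cells


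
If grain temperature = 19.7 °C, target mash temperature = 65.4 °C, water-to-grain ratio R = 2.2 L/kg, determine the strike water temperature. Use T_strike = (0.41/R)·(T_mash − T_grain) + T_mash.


T_strike = (0.41/2.2)·(65.4 − 19.7) + 65.4

73.9168 °C


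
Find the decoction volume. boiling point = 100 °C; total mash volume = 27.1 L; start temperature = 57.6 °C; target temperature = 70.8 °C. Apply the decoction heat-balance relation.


V_dec = V_total·(T_target − T_start)/(T_boil − T_start)
V_dec = 27.1·(70.8 − 57.6)/(100 − 57.6)

8.4368 L


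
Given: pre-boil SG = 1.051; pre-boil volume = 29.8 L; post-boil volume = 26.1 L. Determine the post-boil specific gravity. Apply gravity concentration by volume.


SG_post = 1 + (SG_pre − 1)·V_pre/V_post
pts_pre = (1.051 − 1)·1000 = 51.0000
pts_post = 51.0000·29.8/26.1 = 58.2299
SG_post = 1 + 58.2299/1000

1.0582


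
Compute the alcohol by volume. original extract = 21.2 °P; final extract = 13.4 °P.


SG = 259/(259 − P);  ABV = (OG − FG)·131.25
OG = 259/(259 − 21.2) = 1.0892
FG = 259/(259 − 13.4) = 1.0546
ABV = (1.0892 − 1.0546)·131.25

4.5400 % ABV


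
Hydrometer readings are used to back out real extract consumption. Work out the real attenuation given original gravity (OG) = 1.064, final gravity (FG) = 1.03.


AA = (OG−FG)/(OG−1)·100;  RA = AA·0.8192
AA = (1.064 − 1.03)/(1.064 − 1)·100 = 53.1250
RA = 53.1250·0.8192

43.5200 %


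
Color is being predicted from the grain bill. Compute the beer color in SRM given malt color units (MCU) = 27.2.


SRM = 1.4922 · MCU^0.6859
SRM = 1.4922 · 27.2^0.6859

14.3813 SRM


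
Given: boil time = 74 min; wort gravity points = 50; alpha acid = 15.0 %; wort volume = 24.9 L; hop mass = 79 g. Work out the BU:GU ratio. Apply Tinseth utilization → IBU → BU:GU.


U = 1.65·0.000125^(GP/1000)·(1−e^(−0.04t))/4.15;  IBU = (α/100)·m·U·1000/V;  BU:GU = IBU/GP
U = 1.65·0.000125^(50/1000)·(1−e^(−0.04·74))/4.15 = 0.2405
IBU = (15.0/100)·79·0.2405·1000/24.9 = 114.4700
BU:GU = 114.4700/50

2.2894


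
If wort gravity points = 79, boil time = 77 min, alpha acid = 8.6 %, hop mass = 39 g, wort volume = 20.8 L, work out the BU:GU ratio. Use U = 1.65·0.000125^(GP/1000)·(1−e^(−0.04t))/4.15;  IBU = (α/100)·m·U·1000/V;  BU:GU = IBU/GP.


U = 1.65·0.000125^(79/1000)·(1−e^(−0.04·77))/4.15 = 0.1865
IBU = (8.6/100)·39·0.1865·1000/20.8 = 30.0717
BU:GU = 30.0717/79

0.3807


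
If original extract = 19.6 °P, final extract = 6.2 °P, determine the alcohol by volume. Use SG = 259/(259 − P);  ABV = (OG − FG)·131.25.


OG = 259/(259 − 19.6) = 1.0819
FG = 259/(259 − 6.2) = 1.0245
ABV = (1.0819 − 1.0245)·131.25

7.5267 % ABV


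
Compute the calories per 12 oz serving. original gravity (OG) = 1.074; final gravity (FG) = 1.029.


ABW = (OG−FG)·131.25·0.79/FG;  °P = 259 − 259/SG (for OG→OE and FG→AE);  RE = 0.1808·OE + 0.8192·AE;  Cal = (6.9·ABW + 4·(RE−0.1))·FG·3.55
ABW = (1.074 − 1.029)·131.25·0.79/1.029 = 4.5344
OE = 259 − 259/1.074 = 17.8454 °P
AE = 259 − 259/1.029 = 7.2993 °P
RE = 0.1808·17.8454 + 0.8192·7.2993 = 9.2061 °P
Cal = (6.9·4.5344 + 4·(9.2061−0.1))·1.029·3.55

247.3480 kcal


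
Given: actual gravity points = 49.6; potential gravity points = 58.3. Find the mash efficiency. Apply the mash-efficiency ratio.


efficiency = actual / potential × 100
efficiency = 49.6 / 58.3 × 100

85.0772 %


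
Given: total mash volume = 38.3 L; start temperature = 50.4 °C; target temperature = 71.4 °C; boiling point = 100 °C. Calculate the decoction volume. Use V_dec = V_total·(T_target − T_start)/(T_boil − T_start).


V_dec = 38.3·(71.4 − 50.4)/(100 − 50.4)

16.2157 L


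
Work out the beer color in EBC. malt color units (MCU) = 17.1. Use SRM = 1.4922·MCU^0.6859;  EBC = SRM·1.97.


SRM = 1.4922·17.1^0.6859 = 10.4602
EBC = 10.4602·1.97

20.6066 EBC


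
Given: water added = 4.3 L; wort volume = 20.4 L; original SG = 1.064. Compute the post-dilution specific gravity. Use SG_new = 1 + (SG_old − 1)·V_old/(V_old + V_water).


pts = (1.064 − 1)·1000·20.4/(20.4 + 4.3) = 52.8583
SG_new = 1 + 52.8583/1000

1.0529


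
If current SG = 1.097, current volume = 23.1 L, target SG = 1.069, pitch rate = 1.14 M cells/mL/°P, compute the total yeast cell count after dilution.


V_w = V·((SG_c−1)/(SG_t−1)−1);  °P = 259 − 259/SG_t;  cells = rate·(V+V_w)·°P
V_w = 23.1·((1.097−1)/(1.069−1)−1) = 9.3739
V_final = 23.1 + 9.3739 = 32.4739
°P = 259 − 259/1.069 = 16.7175
cells = 1.14·32.4739·16.7175

618.8860 billion cells


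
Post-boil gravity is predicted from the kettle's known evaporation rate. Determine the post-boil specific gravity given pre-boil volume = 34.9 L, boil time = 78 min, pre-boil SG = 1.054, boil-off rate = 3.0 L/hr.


V_post = V_pre − rate·(t/60);  SG_post = 1 + (SG_pre−1)·V_pre/V_post
V_post = 34.9 − 3.0·(78/60) = 31.0000
SG_post = 1 + (1.054 − 1)·34.9/31.0000

1.0608


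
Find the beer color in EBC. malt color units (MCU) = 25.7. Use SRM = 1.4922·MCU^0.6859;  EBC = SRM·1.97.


SRM = 1.4922·25.7^0.6859 = 13.8325
EBC = 13.8325·1.97

27.2500 EBC


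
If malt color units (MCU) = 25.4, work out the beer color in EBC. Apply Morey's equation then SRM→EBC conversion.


SRM = 1.4922·MCU^0.6859;  EBC = SRM·1.97
SRM = 1.4922·25.4^0.6859 = 13.7215
EBC = 13.7215·1.97

27.0314 EBC


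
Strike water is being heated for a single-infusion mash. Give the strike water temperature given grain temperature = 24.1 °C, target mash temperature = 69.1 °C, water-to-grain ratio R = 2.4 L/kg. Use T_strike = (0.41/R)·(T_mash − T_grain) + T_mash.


T_strike = (0.41/2.4)·(69.1 − 24.1) + 69.1

76.7875 °C


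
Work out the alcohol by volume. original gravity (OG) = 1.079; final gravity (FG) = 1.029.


ABV = (OG − FG) · 131.25
ABV = (1.079 − 1.029) · 131.25

6.5625 % ABV


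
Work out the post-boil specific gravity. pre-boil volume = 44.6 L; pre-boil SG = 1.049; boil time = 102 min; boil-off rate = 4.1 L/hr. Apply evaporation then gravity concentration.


V_post = V_pre − rate·(t/60);  SG_post = 1 + (SG_pre−1)·V_pre/V_post
V_post = 44.6 − 4.1·(102/60) = 37.6300
SG_post = 1 + (1.049 − 1)·44.6/37.6300

1.0581


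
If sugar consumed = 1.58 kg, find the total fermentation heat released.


Q = m_sugar · 590 kJ/kg
Q = 1.58 · 590

932.2000 kJ


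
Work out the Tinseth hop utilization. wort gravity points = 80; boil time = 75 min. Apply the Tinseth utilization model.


U = 1.65·0.000125^(GP/1000) · (1 − e^(−0.04·t))/4.15
bigness = 1.65·0.000125^(80/1000) = 0.8040
boil_factor = (1 − e^(−0.04·75))/4.15 = 0.2290
U = 0.8040 · 0.2290

0.1841


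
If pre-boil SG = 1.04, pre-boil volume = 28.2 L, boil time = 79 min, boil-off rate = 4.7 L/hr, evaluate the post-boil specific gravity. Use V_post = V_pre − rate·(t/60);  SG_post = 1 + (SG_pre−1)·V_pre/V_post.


V_post = 28.2 − 4.7·(79/60) = 22.0117
SG_post = 1 + (1.04 − 1)·28.2/22.0117

1.0512


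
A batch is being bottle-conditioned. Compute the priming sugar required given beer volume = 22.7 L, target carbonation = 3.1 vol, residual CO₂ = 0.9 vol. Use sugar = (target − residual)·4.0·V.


sugar = (3.1 − 0.9)·4.0·22.7

199.7600 g


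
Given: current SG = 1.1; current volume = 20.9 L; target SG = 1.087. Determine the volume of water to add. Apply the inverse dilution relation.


V_water = V·((SG_curr − 1)/(SG_target − 1) − 1)
V_water = 20.9·((1.1 − 1)/(1.087 − 1) − 1)

3.1230 L


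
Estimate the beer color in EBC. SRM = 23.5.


EBC = SRM · 1.97
EBC = 23.5 · 1.97

46.2950 EBC


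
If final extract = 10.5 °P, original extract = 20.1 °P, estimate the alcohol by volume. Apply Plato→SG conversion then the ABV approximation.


SG = 259/(259 − P);  ABV = (OG − FG)·131.25
OG = 259/(259 − 20.1) = 1.0841
FG = 259/(259 − 10.5) = 1.0423
ABV = (1.0841 − 1.0423)·131.25

5.4970 % ABV


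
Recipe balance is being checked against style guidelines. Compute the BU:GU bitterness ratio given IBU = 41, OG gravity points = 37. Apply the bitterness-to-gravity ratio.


BU:GU = IBU / OG_points
BU:GU = 41 / 37

1.1081


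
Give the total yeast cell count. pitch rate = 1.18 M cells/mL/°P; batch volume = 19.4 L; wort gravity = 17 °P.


cells (billions) = rate · V_L · °P
cells = 1.18 · 19.4 · 17

389.1640 billion cells


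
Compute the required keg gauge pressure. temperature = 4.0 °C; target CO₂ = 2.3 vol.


psi = vols/(0.01821 + 0.09011·e^(−0.04·T)) − 14.695
psi = 2.3/(0.01821 + 0.09011·e^(−0.04·4.0)) − 14.695

9.5164 psi


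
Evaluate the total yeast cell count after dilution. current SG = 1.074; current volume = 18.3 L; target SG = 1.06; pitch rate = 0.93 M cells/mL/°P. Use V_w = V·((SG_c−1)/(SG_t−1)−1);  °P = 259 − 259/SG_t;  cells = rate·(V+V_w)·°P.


V_w = 18.3·((1.074−1)/(1.06−1)−1) = 4.2700
V_final = 18.3 + 4.2700 = 22.5700
°P = 259 − 259/1.06 = 14.6604
cells = 0.93·22.5700·14.6604

307.7228 billion cells


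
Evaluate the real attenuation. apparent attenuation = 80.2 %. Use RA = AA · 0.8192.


RA = 80.2 · 0.8192

65.6998 %


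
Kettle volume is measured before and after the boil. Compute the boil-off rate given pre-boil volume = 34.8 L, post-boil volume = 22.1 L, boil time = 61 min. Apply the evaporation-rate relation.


rate = (V_pre − V_post) / (t_min/60)
rate = (34.8 − 22.1) / (61/60)

12.4918 L/hr


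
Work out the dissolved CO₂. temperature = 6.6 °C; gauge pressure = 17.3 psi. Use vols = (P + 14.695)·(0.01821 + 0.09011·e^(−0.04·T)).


vols = (17.3 + 14.695)·(0.01821 + 0.09011·e^(−0.04·6.6))

2.7968 volumes


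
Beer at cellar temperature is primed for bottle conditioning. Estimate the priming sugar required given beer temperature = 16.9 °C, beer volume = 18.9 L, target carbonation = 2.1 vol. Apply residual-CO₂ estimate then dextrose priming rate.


residual = 14.695·(0.01821 + 0.09011·e^(−0.04·T));  sugar = (target − residual)·4.0·V
residual = 14.695·(0.01821 + 0.09011·e^(−0.04·16.9)) = 0.9411
sugar = (2.1 − 0.9411)·4.0·18.9

87.6106 g


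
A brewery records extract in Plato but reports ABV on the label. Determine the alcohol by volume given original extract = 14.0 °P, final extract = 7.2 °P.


SG = 259/(259 − P);  ABV = (OG − FG)·131.25
OG = 259/(259 − 14.0) = 1.0571
FG = 259/(259 − 7.2) = 1.0286
ABV = (1.0571 − 1.0286)·131.25

3.7470 % ABV


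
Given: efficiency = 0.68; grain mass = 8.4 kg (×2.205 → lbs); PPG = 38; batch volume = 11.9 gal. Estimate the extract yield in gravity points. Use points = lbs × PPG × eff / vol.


lbs = 8.4 × 2.205 = 18.5220
points = 18.5220 × 38 × 0.68 / 11.9

40.2192 points


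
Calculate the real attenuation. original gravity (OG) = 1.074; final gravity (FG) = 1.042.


AA = (OG−FG)/(OG−1)·100;  RA = AA·0.8192
AA = (1.074 − 1.042)/(1.074 − 1)·100 = 43.2432
RA = 43.2432·0.8192

35.4249 %


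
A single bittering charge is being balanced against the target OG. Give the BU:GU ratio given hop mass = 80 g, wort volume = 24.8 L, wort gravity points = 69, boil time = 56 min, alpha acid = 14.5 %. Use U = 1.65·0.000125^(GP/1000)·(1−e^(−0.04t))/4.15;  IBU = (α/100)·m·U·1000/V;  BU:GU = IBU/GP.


U = 1.65·0.000125^(69/1000)·(1−e^(−0.04·56))/4.15 = 0.1911
IBU = (14.5/100)·80·0.1911·1000/24.8 = 89.3807
BU:GU = 89.3807/69

1.2954


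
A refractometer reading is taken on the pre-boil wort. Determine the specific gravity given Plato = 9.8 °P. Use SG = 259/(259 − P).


SG = 259/(259 − 9.8)

1.0393


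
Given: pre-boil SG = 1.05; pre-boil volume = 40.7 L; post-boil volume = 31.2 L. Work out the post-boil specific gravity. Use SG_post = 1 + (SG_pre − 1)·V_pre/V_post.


pts_pre = (1.05 − 1)·1000 = 50.0000
pts_post = 50.0000·40.7/31.2 = 65.2244
SG_post = 1 + 65.2244/1000

1.0652


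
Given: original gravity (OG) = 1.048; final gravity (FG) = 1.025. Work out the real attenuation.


AA = (OG−FG)/(OG−1)·100;  RA = AA·0.8192
AA = (1.048 − 1.025)/(1.048 − 1)·100 = 47.9167
RA = 47.9167·0.8192

39.2533 %


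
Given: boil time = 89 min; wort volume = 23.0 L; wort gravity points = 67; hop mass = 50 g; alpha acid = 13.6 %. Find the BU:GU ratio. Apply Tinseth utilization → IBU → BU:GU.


U = 1.65·0.000125^(GP/1000)·(1−e^(−0.04t))/4.15;  IBU = (α/100)·m·U·1000/V;  BU:GU = IBU/GP
U = 1.65·0.000125^(67/1000)·(1−e^(−0.04·89))/4.15 = 0.2115
IBU = (13.6/100)·50·0.2115·1000/23.0 = 62.5432
BU:GU = 62.5432/67

0.9335


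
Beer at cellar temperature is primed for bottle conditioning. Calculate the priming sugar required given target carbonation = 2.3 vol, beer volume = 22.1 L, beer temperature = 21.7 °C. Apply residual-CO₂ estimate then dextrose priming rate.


residual = 14.695·(0.01821 + 0.09011·e^(−0.04·T));  sugar = (target − residual)·4.0·V
residual = 14.695·(0.01821 + 0.09011·e^(−0.04·21.7)) = 0.8235
sugar = (2.3 − 0.8235)·4.0·22.1

130.5254 g


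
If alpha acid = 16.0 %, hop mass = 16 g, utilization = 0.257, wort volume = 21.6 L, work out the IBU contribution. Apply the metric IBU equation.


IBU = (α/100)·mass·U·1000 / V
IBU = (16.0/100)·16·0.257·1000 / 21.6

30.4593 IBU


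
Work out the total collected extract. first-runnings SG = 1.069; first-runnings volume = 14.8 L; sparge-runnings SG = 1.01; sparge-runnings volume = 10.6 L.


total = Σ (SG_i − 1)·1000·V_i
first = (1.069 − 1)·1000·14.8 = 1021.2000
sparge = (1.01 − 1)·1000·10.6 = 106.0000
total = 1021.2000 + 106.0000

1127.2000 gravity·L


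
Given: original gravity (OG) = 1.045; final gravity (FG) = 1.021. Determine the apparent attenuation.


AA = (OG − FG)/(OG − 1) · 100
AA = (1.045 − 1.021)/(1.045 − 1) · 100

53.3333 %


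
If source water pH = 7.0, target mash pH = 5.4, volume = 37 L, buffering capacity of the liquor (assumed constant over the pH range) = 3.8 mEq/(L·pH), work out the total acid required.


acid = buffering capacity · (pH_source − pH_target) · V
acid = 3.8 · (7.0 − 5.4) · 37

224.9600 mEq


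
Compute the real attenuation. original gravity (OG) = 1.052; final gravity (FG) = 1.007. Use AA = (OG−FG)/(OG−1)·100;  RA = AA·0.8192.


AA = (1.052 − 1.007)/(1.052 − 1)·100 = 86.5385
RA = 86.5385·0.8192

70.8923 %


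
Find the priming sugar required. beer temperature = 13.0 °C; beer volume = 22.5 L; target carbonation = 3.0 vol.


residual = 14.695·(0.01821 + 0.09011·e^(−0.04·T));  sugar = (target − residual)·4.0·V
residual = 14.695·(0.01821 + 0.09011·e^(−0.04·13.0)) = 1.0548
sugar = (3.0 − 1.0548)·4.0·22.5

175.0644 g


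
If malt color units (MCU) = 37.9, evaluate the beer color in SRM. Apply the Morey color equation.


SRM = 1.4922 · MCU^0.6859
SRM = 1.4922 · 37.9^0.6859

18.0558 SRM


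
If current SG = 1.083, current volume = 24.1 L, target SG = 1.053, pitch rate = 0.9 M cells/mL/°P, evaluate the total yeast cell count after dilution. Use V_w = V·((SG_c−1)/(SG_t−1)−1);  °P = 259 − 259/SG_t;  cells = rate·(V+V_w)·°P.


V_w = 24.1·((1.083−1)/(1.053−1)−1) = 13.6415
V_final = 24.1 + 13.6415 = 37.7415
°P = 259 − 259/1.053 = 13.0361
cells = 0.9·37.7415·13.0361

442.8015 billion cells


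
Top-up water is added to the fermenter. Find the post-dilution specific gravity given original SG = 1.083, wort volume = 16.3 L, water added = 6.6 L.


SG_new = 1 + (SG_old − 1)·V_old/(V_old + V_water)
pts = (1.083 − 1)·1000·16.3/(16.3 + 6.6) = 59.0786
SG_new = 1 + 59.0786/1000

1.0591


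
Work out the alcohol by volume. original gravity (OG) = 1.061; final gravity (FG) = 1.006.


ABV = (OG − FG) · 131.25
ABV = (1.061 − 1.006) · 131.25

7.2187 % ABV


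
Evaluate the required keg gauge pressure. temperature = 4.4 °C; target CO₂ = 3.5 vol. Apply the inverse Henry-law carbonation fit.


psi = vols/(0.01821 + 0.09011·e^(−0.04·T)) − 14.695
psi = 3.5/(0.01821 + 0.09011·e^(−0.04·4.4)) − 14.695

22.6272 psi


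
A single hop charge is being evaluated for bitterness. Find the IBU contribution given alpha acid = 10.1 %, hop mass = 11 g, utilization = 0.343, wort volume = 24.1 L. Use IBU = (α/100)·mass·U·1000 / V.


IBU = (10.1/100)·11·0.343·1000 / 24.1

15.8122 IBU


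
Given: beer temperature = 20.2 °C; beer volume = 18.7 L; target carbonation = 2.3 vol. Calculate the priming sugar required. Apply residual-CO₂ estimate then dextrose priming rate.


residual = 14.695·(0.01821 + 0.09011·e^(−0.04·T));  sugar = (target − residual)·4.0·V
residual = 14.695·(0.01821 + 0.09011·e^(−0.04·20.2)) = 0.8578
sugar = (2.3 − 0.8578)·4.0·18.7

107.8735 g


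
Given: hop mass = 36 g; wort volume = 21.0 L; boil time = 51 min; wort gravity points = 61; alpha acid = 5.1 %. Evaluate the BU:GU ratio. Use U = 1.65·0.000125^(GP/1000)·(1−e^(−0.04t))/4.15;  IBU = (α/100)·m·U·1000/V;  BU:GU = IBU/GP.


U = 1.65·0.000125^(61/1000)·(1−e^(−0.04·51))/4.15 = 0.1999
IBU = (5.1/100)·36·0.1999·1000/21.0 = 17.4786
BU:GU = 17.4786/61

0.2865


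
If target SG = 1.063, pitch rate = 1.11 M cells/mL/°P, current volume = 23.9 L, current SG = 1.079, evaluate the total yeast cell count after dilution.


V_w = V·((SG_c−1)/(SG_t−1)−1);  °P = 259 − 259/SG_t;  cells = rate·(V+V_w)·°P
V_w = 23.9·((1.079−1)/(1.063−1)−1) = 6.0698
V_final = 23.9 + 6.0698 = 29.9698
°P = 259 − 259/1.063 = 15.3500
cells = 1.11·29.9698·15.3500

510.6396 billion cells


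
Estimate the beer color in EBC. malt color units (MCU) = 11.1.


SRM = 1.4922·MCU^0.6859;  EBC = SRM·1.97
SRM = 1.4922·11.1^0.6859 = 7.7770
EBC = 7.7770·1.97

15.3208 EBC


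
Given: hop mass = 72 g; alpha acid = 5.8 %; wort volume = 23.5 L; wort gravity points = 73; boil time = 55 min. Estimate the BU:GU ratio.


U = 1.65·0.000125^(GP/1000)·(1−e^(−0.04t))/4.15;  IBU = (α/100)·m·U·1000/V;  BU:GU = IBU/GP
U = 1.65·0.000125^(73/1000)·(1−e^(−0.04·55))/4.15 = 0.1834
IBU = (5.8/100)·72·0.1834·1000/23.5 = 32.5987
BU:GU = 32.5987/73

0.4466


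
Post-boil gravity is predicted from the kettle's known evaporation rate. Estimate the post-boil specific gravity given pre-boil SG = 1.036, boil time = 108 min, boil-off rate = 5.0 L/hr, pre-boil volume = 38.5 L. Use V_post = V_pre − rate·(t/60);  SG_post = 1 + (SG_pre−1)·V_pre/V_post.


V_post = 38.5 − 5.0·(108/60) = 29.5000
SG_post = 1 + (1.036 − 1)·38.5/29.5000

1.0470


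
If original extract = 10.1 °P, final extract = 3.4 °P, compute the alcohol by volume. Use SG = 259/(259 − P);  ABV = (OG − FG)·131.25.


OG = 259/(259 − 10.1) = 1.0406
FG = 259/(259 − 3.4) = 1.0133
ABV = (1.0406 − 1.0133)·131.25

3.5800 % ABV


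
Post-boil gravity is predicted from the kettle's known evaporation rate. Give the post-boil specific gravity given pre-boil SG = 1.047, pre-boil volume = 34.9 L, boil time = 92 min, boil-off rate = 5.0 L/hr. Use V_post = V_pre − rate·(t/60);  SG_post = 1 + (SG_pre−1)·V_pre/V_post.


V_post = 34.9 − 5.0·(92/60) = 27.2333
SG_post = 1 + (1.047 − 1)·34.9/27.2333

1.0602


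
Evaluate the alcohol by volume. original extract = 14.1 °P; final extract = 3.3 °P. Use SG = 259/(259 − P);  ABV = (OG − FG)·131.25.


OG = 259/(259 − 14.1) = 1.0576
FG = 259/(259 − 3.3) = 1.0129
ABV = (1.0576 − 1.0129)·131.25

5.8628 % ABV


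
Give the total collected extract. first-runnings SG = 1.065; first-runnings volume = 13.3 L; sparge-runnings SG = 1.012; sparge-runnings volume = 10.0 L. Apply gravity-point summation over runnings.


total = Σ (SG_i − 1)·1000·V_i
first = (1.065 − 1)·1000·13.3 = 864.5000
sparge = (1.012 − 1)·1000·10.0 = 120.0000
total = 864.5000 + 120.0000

984.5000 gravity·L


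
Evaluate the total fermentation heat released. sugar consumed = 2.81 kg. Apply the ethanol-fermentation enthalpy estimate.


Q = m_sugar · 590 kJ/kg
Q = 2.81 · 590

1657.9000 kJ


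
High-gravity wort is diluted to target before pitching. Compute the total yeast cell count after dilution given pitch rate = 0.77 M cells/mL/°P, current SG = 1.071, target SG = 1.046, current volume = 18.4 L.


V_w = V·((SG_c−1)/(SG_t−1)−1);  °P = 259 − 259/SG_t;  cells = rate·(V+V_w)·°P
V_w = 18.4·((1.071−1)/(1.046−1)−1) = 10.0000
V_final = 18.4 + 10.0000 = 28.4000
°P = 259 − 259/1.046 = 11.3901
cells = 0.77·28.4000·11.3901

249.0778 billion cells


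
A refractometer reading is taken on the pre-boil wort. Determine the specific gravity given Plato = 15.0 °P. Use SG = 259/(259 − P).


SG = 259/(259 − 15.0)

1.0615


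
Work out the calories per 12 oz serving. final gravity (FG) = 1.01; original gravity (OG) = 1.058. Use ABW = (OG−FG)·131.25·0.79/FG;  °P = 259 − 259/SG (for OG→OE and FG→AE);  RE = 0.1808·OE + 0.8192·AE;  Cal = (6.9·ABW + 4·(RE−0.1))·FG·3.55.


ABW = (1.058 − 1.01)·131.25·0.79/1.01 = 4.9277
OE = 259 − 259/1.058 = 14.1985 °P
AE = 259 − 259/1.01 = 2.5644 °P
RE = 0.1808·14.1985 + 0.8192·2.5644 = 4.6678 °P
Cal = (6.9·4.9277 + 4·(4.6678−0.1))·1.01·3.55

187.4231 kcal


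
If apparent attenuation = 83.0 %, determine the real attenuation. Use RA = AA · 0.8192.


RA = 83.0 · 0.8192

67.9936 %


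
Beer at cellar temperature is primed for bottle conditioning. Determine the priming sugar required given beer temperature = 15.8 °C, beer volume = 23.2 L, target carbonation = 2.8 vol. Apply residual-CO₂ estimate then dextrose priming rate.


residual = 14.695·(0.01821 + 0.09011·e^(−0.04·T));  sugar = (target − residual)·4.0·V
residual = 14.695·(0.01821 + 0.09011·e^(−0.04·15.8)) = 0.9714
sugar = (2.8 − 0.9714)·4.0·23.2

169.6916 g


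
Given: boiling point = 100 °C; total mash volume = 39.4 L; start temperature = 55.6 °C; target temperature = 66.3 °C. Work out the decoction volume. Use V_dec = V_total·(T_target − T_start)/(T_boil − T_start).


V_dec = 39.4·(66.3 − 55.6)/(100 − 55.6)

9.4950 L


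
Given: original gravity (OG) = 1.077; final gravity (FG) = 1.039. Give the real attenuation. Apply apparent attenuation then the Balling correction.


AA = (OG−FG)/(OG−1)·100;  RA = AA·0.8192
AA = (1.077 − 1.039)/(1.077 − 1)·100 = 49.3506
RA = 49.3506·0.8192

40.4281 %


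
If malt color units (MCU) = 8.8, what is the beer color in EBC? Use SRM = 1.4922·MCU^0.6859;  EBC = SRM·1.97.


SRM = 1.4922·8.8^0.6859 = 6.6320
EBC = 6.6320·1.97

13.0651 EBC


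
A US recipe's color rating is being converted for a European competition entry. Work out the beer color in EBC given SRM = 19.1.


EBC = SRM · 1.97
EBC = 19.1 · 1.97

37.6270 EBC


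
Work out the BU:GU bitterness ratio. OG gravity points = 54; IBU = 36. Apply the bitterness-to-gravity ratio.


BU:GU = IBU / OG_points
BU:GU = 36 / 54

0.6667


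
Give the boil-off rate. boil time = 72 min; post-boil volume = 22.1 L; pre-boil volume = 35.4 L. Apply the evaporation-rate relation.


rate = (V_pre − V_post) / (t_min/60)
rate = (35.4 − 22.1) / (72/60)

11.0833 L/hr


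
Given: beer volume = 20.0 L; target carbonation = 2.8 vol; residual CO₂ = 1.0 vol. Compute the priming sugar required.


sugar = (target − residual)·4.0·V
sugar = (2.8 − 1.0)·4.0·20.0

144.0000 g


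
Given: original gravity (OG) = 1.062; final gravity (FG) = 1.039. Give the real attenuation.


AA = (OG−FG)/(OG−1)·100;  RA = AA·0.8192
AA = (1.062 − 1.039)/(1.062 − 1)·100 = 37.0968
RA = 37.0968·0.8192

30.3897 %


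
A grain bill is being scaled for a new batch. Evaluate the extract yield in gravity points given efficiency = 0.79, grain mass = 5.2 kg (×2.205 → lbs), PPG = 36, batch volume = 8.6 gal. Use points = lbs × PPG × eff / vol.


lbs = 5.2 × 2.205 = 11.4660
points = 11.4660 × 36 × 0.79 / 8.6

37.9178 points


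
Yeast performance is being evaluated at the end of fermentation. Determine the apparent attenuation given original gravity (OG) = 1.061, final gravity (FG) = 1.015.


AA = (OG − FG)/(OG − 1) · 100
AA = (1.061 − 1.015)/(1.061 − 1) · 100

75.4098 %


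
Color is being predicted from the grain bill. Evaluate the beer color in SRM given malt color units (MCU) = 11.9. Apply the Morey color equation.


SRM = 1.4922 · MCU^0.6859
SRM = 1.4922 · 11.9^0.6859

8.1573 SRM


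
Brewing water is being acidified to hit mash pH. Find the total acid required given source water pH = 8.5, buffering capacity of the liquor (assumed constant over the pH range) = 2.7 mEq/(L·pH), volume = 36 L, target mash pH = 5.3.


acid = buffering capacity · (pH_source − pH_target) · V
acid = 2.7 · (8.5 − 5.3) · 36

311.0400 mEq


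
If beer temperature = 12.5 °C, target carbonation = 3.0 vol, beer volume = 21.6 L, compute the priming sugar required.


residual = 14.695·(0.01821 + 0.09011·e^(−0.04·T));  sugar = (target − residual)·4.0·V
residual = 14.695·(0.01821 + 0.09011·e^(−0.04·12.5)) = 1.0707
sugar = (3.0 − 1.0707)·4.0·21.6

166.6878 g


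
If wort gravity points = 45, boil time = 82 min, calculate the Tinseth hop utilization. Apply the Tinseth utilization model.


U = 1.65·0.000125^(GP/1000) · (1 − e^(−0.04·t))/4.15
bigness = 1.65·0.000125^(45/1000) = 1.1011
boil_factor = (1 − e^(−0.04·82))/4.15 = 0.2319
U = 1.1011 · 0.2319

0.2554


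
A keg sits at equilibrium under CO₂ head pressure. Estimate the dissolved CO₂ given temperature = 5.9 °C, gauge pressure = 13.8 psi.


vols = (P + 14.695)·(0.01821 + 0.09011·e^(−0.04·T))
vols = (13.8 + 14.695)·(0.01821 + 0.09011·e^(−0.04·5.9))

2.5468 volumes


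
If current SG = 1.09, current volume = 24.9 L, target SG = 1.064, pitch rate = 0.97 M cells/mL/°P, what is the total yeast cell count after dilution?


V_w = V·((SG_c−1)/(SG_t−1)−1);  °P = 259 − 259/SG_t;  cells = rate·(V+V_w)·°P
V_w = 24.9·((1.09−1)/(1.064−1)−1) = 10.1156
V_final = 24.9 + 10.1156 = 35.0156
°P = 259 − 259/1.064 = 15.5789
cells = 0.97·35.0156·15.5789

529.1414 billion cells


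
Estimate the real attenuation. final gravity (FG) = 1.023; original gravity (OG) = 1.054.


AA = (OG−FG)/(OG−1)·100;  RA = AA·0.8192
AA = (1.054 − 1.023)/(1.054 − 1)·100 = 57.4074
RA = 57.4074·0.8192

47.0281 %


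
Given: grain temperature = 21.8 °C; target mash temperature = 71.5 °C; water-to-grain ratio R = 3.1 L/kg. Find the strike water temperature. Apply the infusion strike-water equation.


T_strike = (0.41/R)·(T_mash − T_grain) + T_mash
T_strike = (0.41/3.1)·(71.5 − 21.8) + 71.5

78.0732 °C


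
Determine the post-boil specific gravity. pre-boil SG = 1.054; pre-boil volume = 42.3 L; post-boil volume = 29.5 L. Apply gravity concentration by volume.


SG_post = 1 + (SG_pre − 1)·V_pre/V_post
pts_pre = (1.054 − 1)·1000 = 54.0000
pts_post = 54.0000·42.3/29.5 = 77.4305
SG_post = 1 + 77.4305/1000

1.0774


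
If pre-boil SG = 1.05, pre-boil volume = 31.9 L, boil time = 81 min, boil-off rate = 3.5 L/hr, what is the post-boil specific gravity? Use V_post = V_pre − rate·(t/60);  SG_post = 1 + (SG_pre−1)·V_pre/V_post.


V_post = 31.9 − 3.5·(81/60) = 27.1750
SG_post = 1 + (1.05 − 1)·31.9/27.1750

1.0587


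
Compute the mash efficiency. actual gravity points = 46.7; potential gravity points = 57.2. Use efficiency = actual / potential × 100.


efficiency = 46.7 / 57.2 × 100

81.6434 %


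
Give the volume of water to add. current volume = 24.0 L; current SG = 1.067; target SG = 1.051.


V_water = V·((SG_curr − 1)/(SG_target − 1) − 1)
V_water = 24.0·((1.067 − 1)/(1.051 − 1) − 1)

7.5294 L


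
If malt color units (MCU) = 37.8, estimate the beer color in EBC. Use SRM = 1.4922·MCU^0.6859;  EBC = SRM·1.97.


SRM = 1.4922·37.8^0.6859 = 18.0231
EBC = 18.0231·1.97

35.5054 EBC


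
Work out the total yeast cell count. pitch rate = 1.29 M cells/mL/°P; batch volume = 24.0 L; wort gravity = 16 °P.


cells (billions) = rate · V_L · °P
cells = 1.29 · 24.0 · 16

495.3600 billion cells


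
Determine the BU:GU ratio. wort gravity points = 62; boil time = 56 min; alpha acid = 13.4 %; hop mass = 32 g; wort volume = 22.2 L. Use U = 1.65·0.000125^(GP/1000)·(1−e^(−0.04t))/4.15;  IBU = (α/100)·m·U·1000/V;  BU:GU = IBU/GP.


U = 1.65·0.000125^(62/1000)·(1−e^(−0.04·56))/4.15 = 0.2035
IBU = (13.4/100)·32·0.2035·1000/22.2 = 39.3062
BU:GU = 39.3062/62

0.6340


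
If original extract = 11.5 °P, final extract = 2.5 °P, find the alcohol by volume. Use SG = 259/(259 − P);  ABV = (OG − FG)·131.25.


OG = 259/(259 − 11.5) = 1.0465
FG = 259/(259 − 2.5) = 1.0097
ABV = (1.0465 − 1.0097)·131.25

4.8192 % ABV


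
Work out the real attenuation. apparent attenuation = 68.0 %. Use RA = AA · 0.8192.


RA = 68.0 · 0.8192

55.7056 %


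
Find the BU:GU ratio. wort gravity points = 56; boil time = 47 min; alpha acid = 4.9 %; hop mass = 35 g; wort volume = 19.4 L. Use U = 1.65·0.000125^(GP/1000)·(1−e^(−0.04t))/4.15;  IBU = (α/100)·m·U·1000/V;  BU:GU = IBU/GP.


U = 1.65·0.000125^(56/1000)·(1−e^(−0.04·47))/4.15 = 0.2037
IBU = (4.9/100)·35·0.2037·1000/19.4 = 18.0061
BU:GU = 18.0061/56

0.3215


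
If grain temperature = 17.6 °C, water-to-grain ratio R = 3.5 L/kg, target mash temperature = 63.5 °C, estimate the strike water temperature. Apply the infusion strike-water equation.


T_strike = (0.41/R)·(T_mash − T_grain) + T_mash
T_strike = (0.41/3.5)·(63.5 − 17.6) + 63.5

68.8769 °C


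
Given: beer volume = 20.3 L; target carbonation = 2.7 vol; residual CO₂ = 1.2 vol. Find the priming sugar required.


sugar = (target − residual)·4.0·V
sugar = (2.7 − 1.2)·4.0·20.3

121.8000 g


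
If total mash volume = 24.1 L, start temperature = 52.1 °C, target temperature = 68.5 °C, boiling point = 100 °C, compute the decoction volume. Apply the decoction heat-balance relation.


V_dec = V_total·(T_target − T_start)/(T_boil − T_start)
V_dec = 24.1·(68.5 − 52.1)/(100 − 52.1)

8.2514 L
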